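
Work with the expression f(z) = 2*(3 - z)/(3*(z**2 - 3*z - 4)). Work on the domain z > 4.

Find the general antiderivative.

F(z) = -2*log(z - 4)/15 - 8*log(z + 1)/15 + C

Factor the denominator (3*(z - 4)*(z + 1)) and decompose: f = -8/(15*(z + 1)) - 2/(15*(z - 4)); each piece integrates to a log, atan, or power term.
Check: d/dz[-2*log(z - 4)/15 - 8*log(z + 1)/15] = (6 - 2*z)/(3*z**2 - 9*z - 12), which equals f(z).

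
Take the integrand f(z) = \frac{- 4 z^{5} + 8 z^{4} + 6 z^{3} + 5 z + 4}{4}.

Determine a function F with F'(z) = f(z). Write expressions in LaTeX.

An antiderivative is F(z) = - \frac{z^{6}}{6} + \frac{2 z^{5}}{5} + \frac{3 z^{4}}{8} + \frac{5 z^{2}}{8} + z.

An antiderivative F(z) passes only if d/dz[F] lands on f(z) exactly.
Check: d/dz[- \frac{z^{6}}{6} + \frac{2 z^{5}}{5} + \frac{3 z^{4}}{8} + \frac{5 z^{2}}{8} + z] = - z^{5} + 2 z^{4} + \frac{3 z^{3}}{2} + \frac{5 z}{4} + 1, which equals f(z).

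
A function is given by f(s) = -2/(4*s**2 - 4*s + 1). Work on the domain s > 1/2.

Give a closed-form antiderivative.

An antiderivative is F(s) = 1/(2*s - 1).

Whatever form F(s) takes, F'(s) = f(s) is non-negotiable.
Check: d/ds[1/(2*s - 1)] = -2/(4*s**2 - 4*s + 1) = f(s).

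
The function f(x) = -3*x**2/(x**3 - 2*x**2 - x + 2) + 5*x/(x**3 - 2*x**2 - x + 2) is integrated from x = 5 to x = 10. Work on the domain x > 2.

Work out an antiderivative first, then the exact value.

The denominator factors as (x - 2)*(x - 1)*(x + 1); partial fractions split f into directly integrable pieces: -4/(3*(x + 1)) - 1/(x - 1) - 2/(3*(x - 2)).
F(x) = (-2*log(x - 2) - 3*log(x - 1) - 4*log(x + 1))/3 is an antiderivative of f.
Check: d/dx[(-2*log(x - 2) - 3*log(x - 1) - 4*log(x + 1))/3] = (-3*x**2 + 5*x)/(x**3 - 2*x**2 - x + 2), which equals f(x).
F(10) = -4*log(11)/3 - log(9) - 2*log(8)/3; F(5) = -4*log(6)/3 - log(4) - 2*log(3)/3.
Integral = F(10) - F(5) = -4*log(11)/3 - log(9) - 2*log(8)/3 + 2*log(3)/3 + log(4) + 4*log(6)/3.

Antiderivative: F(x) = (-2*log(x - 2) - 3*log(x - 1) - 4*log(x + 1))/3; value = -4*log(11)/3 - log(9) - 2*log(8)/3 + 2*log(3)/3 + log(4) + 4*log(6)/3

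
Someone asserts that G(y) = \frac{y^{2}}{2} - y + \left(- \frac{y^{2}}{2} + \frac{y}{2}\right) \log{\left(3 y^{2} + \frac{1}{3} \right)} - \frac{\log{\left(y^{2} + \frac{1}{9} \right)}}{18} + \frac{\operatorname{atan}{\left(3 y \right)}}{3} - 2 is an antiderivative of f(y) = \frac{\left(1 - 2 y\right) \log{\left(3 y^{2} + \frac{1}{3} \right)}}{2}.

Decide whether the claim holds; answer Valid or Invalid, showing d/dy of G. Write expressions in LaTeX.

Valid: G'(y) = f(y).

d/dy[G] = - y \log{\left(3 y^{2} + \frac{1}{3} \right)} + \frac{\log{\left(3 y^{2} + \frac{1}{3} \right)}}{2}
This equals f(y) exactly, so the claim holds.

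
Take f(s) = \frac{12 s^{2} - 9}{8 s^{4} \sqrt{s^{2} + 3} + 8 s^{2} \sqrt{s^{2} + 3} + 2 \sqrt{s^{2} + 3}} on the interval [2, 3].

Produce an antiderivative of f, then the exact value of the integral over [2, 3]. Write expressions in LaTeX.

Antiderivative: F(s) = - \frac{3 s \sqrt{s^{2} + 3}}{4 s^{2} + 2}; value = - \frac{9 \sqrt{3}}{19} + \frac{\sqrt{7}}{3}

Since d/ds undoes antidifferentiation here, F'(s) = f(s) is required of F(s).
F(s) = - \frac{3 s \sqrt{s^{2} + 3}}{4 s^{2} + 2} is an antiderivative of f.
Check: d/ds[- \frac{3 s \sqrt{s^{2} + 3}}{4 s^{2} + 2}] = \frac{12 s^{2} - 9}{8 s^{4} \sqrt{s^{2} + 3} + 8 s^{2} \sqrt{s^{2} + 3} + 2 \sqrt{s^{2} + 3}} = f(s).
F(3) = - \frac{9 \sqrt{3}}{19}; F(2) = - \frac{\sqrt{7}}{3}.
Integral = F(3) - F(2) = - \frac{9 \sqrt{3}}{19} + \frac{\sqrt{7}}{3}.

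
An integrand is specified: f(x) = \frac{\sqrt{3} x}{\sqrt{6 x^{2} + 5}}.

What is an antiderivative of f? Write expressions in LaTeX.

f matches the chain-rule pattern g'(h)*h' with inner function h(x) = 2 x^{2} + \frac{5}{3}; substituting u = h(x) collapses the integral.
Check: d/dx[\frac{\sqrt{3} \sqrt{6 x^{2} + 5}}{6}] = \frac{\sqrt{3} x}{\sqrt{6 x^{2} + 5}} = f(x).

An antiderivative is F(x) = \frac{\sqrt{3} \sqrt{6 x^{2} + 5}}{6}.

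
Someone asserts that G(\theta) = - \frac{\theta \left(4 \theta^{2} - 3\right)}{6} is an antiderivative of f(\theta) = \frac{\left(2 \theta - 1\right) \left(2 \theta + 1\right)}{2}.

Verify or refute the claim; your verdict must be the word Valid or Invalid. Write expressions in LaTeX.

Invalid: d/d\theta[G] - f = 1 - 4 \theta^{2}, which is not 0.

d/d\theta[G] = \frac{1}{2} - 2 \theta^{2}
d/d\theta[G] - f(\theta) = 1 - 4 \theta^{2} != 0.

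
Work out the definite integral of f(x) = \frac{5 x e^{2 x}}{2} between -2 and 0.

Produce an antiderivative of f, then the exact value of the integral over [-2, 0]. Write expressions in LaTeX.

Antiderivative: F(x) = \frac{5 x e^{2 x}}{4} - \frac{5 e^{2 x}}{8}; value = - \frac{5}{8} + \frac{25}{8 e^{4}}

Recognize the product-rule pattern: f = u'v + uv' with u = \frac{5 x}{4} - \frac{5}{8}, v = e^{2 x}, so integration by parts undoes it.
F(x) = \frac{5 x e^{2 x}}{4} - \frac{5 e^{2 x}}{8} is an antiderivative of f.
Check: d/dx[\frac{5 x e^{2 x}}{4} - \frac{5 e^{2 x}}{8}] = \frac{5 x e^{2 x}}{2} = f(x).
F(0) = - \frac{5}{8}; F(-2) = - \frac{25}{8 e^{4}}.
Integral = F(0) - F(-2) = - \frac{5}{8} + \frac{25}{8 e^{4}}.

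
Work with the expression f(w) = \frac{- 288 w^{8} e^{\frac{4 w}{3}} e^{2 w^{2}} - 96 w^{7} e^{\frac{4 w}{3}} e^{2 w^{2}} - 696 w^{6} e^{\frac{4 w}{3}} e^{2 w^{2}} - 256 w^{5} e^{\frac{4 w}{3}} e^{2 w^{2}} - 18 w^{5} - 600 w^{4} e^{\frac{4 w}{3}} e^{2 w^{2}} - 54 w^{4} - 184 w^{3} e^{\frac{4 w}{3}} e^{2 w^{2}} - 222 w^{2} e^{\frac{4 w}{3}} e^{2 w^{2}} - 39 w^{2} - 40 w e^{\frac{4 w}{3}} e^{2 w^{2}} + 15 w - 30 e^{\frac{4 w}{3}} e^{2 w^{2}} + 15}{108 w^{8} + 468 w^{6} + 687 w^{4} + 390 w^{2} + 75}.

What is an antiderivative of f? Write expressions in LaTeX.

An antiderivative is F(w) = - \frac{w \left(- w + 4 \left(2 w^{2} + 1\right) e^{2 w^{2} + \frac{4 w}{3}} - 2\right)}{2 \left(2 w^{2} + 1\right) \left(3 w^{2} + 5\right)}.

Differentiate the proposed F(w) back; it has to land on f(w) exactly.
Check: d/dw[- \frac{w \left(- w + 4 \left(2 w^{2} + 1\right) e^{2 w^{2} + \frac{4 w}{3}} - 2\right)}{2 \left(2 w^{2} + 1\right) \left(3 w^{2} + 5\right)}] = \frac{- 288 w^{8} e^{\frac{4 w}{3}} e^{2 w^{2}} - 96 w^{7} e^{\frac{4 w}{3}} e^{2 w^{2}} - 696 w^{6} e^{\frac{4 w}{3}} e^{2 w^{2}} - 256 w^{5} e^{\frac{4 w}{3}} e^{2 w^{2}} - 18 w^{5} - 600 w^{4} e^{\frac{4 w}{3}} e^{2 w^{2}} - 54 w^{4} - 184 w^{3} e^{\frac{4 w}{3}} e^{2 w^{2}} - 222 w^{2} e^{\frac{4 w}{3}} e^{2 w^{2}} - 39 w^{2} - 40 w e^{\frac{4 w}{3}} e^{2 w^{2}} + 15 w - 30 e^{\frac{4 w}{3}} e^{2 w^{2}} + 15}{108 w^{8} + 468 w^{6} + 687 w^{4} + 390 w^{2} + 75} = f(w).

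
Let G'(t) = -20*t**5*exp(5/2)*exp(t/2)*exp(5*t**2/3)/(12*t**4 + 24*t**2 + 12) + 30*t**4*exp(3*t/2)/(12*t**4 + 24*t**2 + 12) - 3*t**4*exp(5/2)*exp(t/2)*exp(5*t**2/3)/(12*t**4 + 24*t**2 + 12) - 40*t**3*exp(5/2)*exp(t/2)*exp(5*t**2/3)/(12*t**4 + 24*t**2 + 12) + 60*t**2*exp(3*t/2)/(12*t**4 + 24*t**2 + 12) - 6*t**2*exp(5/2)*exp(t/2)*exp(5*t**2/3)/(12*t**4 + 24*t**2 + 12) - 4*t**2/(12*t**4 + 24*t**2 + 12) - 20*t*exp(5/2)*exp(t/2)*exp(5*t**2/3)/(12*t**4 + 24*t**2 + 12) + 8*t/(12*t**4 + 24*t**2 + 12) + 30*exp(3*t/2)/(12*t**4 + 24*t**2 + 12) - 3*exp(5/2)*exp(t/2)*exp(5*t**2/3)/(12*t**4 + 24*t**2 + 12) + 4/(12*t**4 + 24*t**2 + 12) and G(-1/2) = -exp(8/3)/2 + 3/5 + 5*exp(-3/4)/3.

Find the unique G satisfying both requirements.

The integrand splits into summands that can be handled one at a time.
A general antiderivative is (t/2 - 1/2)/(3*t**2/2 + 3/2) + 5*exp(3*t/2)/3 - exp(5*t**2/3 + t/2 + 5/2)/2 + C.
The condition gives C = -exp(8/3)/2 + 3/5 + 5*exp(-3/4)/3 - (-exp(8/3)/2 - 2/5 + 5*exp(-3/4)/3) = 1.
So G(t) = -(-10*t**2*exp(3*t/2) + 3*t**2*exp(5/2)*exp(t/2)*exp(5*t**2/3) - 6*t**2 - 2*t - 10*exp(3*t/2) + 3*exp(5/2)*exp(t/2)*exp(5*t**2/3) - 4)/(6*(t**2 + 1)).
Check: d/dt[-(-10*t**2*exp(3*t/2) + 3*t**2*exp(5/2)*exp(t/2)*exp(5*t**2/3) - 6*t**2 - 2*t - 10*exp(3*t/2) + 3*exp(5/2)*exp(t/2)*exp(5*t**2/3) - 4)/(6*(t**2 + 1))] = (-20*t**5*exp(5/2)*exp(t/2)*exp(5*t**2/3) + 30*t**4*exp(3*t/2) - 3*t**4*exp(5/2)*exp(t/2)*exp(5*t**2/3) - 40*t**3*exp(5/2)*exp(t/2)*exp(5*t**2/3) + 60*t**2*exp(3*t/2) - 6*t**2*exp(5/2)*exp(t/2)*exp(5*t**2/3) - 4*t**2 - 20*t*exp(5/2)*exp(t/2)*exp(5*t**2/3) + 8*t + 30*exp(3*t/2) - 3*exp(5/2)*exp(t/2)*exp(5*t**2/3) + 4)/(12*t**4 + 24*t**2 + 12), which equals G'(t).

G(t) = -(-10*t**2*exp(3*t/2) + 3*t**2*exp(5/2)*exp(t/2)*exp(5*t**2/3) - 6*t**2 - 2*t - 10*exp(3*t/2) + 3*exp(5/2)*exp(t/2)*exp(5*t**2/3) - 4)/(6*(t**2 + 1))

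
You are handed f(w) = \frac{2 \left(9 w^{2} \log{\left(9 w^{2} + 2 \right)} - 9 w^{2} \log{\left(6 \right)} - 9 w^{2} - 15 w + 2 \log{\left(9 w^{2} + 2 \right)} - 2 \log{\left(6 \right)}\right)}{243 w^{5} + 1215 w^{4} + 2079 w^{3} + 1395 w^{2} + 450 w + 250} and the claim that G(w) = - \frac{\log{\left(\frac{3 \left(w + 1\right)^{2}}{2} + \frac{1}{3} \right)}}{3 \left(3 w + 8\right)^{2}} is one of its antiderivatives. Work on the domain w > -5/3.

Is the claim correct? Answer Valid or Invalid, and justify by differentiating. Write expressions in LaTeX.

Invalid: d/dw[G] - f = \frac{- 4374 w^{7} \log{\left(9 w^{2} + 2 \right)} + 4374 w^{7} \log{\left(9 w^{2} + 18 w + 11 \right)} - 43740 w^{6} \log{\left(9 w^{2} + 2 \right)} + 30618 w^{6} \log{\left(9 w^{2} + 18 w + 11 \right)} + 13122 w^{6} + 13122 w^{6} \log{\left(6 \right)} - 169614 w^{5} \log{\left(9 w^{2} + 2 \right)} + 86508 w^{5} \log{\left(9 w^{2} + 18 w + 11 \right)} + 112266 w^{5} + 83106 w^{5} \log{\left(6 \right)} - 322056 w^{4} \log{\left(9 w^{2} + 2 \right)} + 126684 w^{4} \log{\left(9 w^{2} + 18 w + 11 \right)} + 195372 w^{4} \log{\left(6 \right)} + 372762 w^{4} - 317412 w^{3} \log{\left(9 w^{2} + 2 \right)} + 104058 w^{3} \log{\left(9 w^{2} + 18 w + 11 \right)} + 213354 w^{3} \log{\left(6 \right)} + 600534 w^{3} - 170784 w^{2} \log{\left(9 w^{2} + 2 \right)} + 51390 w^{2} \log{\left(9 w^{2} + 18 w + 11 \right)} + 119394 w^{2} \log{\left(6 \right)} + 466776 w^{2} - 62208 w \log{\left(9 w^{2} + 2 \right)} + 18900 w \log{\left(9 w^{2} + 18 w + 11 \right)} + 43308 w \log{\left(6 \right)} + 130860 w - 22528 \log{\left(9 w^{2} + 2 \right)} + 5500 \log{\left(9 w^{2} + 18 w + 11 \right)} - 12000 + 17028 \log{\left(6 \right)}}{59049 w^{10} + 885735 w^{9} + 5734314 w^{8} + 20990826 w^{7} + 47839167 w^{6} + 70563069 w^{5} + 68205078 w^{4} + 43554618 w^{3} + 19193040 w^{2} + 6422400 w + 1408000}, which is not 0.

d/dw[G] = \frac{18 w^{2} \log{\left(9 w^{2} + 18 w + 11 \right)} - 18 w^{2} \log{\left(6 \right)} - 18 w^{2} + 36 w \log{\left(9 w^{2} + 18 w + 11 \right)} - 66 w - 36 w \log{\left(6 \right)} + 22 \log{\left(9 w^{2} + 18 w + 11 \right)} - 48 - 22 \log{\left(6 \right)}}{243 w^{5} + 2430 w^{4} + 9369 w^{3} + 17352 w^{2} + 15552 w + 5632}
d/dw[G] - f(w) = \frac{- 4374 w^{7} \log{\left(9 w^{2} + 2 \right)} + 4374 w^{7} \log{\left(9 w^{2} + 18 w + 11 \right)} - 43740 w^{6} \log{\left(9 w^{2} + 2 \right)} + 30618 w^{6} \log{\left(9 w^{2} + 18 w + 11 \right)} + 13122 w^{6} + 13122 w^{6} \log{\left(6 \right)} - 169614 w^{5} \log{\left(9 w^{2} + 2 \right)} + 86508 w^{5} \log{\left(9 w^{2} + 18 w + 11 \right)} + 112266 w^{5} + 83106 w^{5} \log{\left(6 \right)} - 322056 w^{4} \log{\left(9 w^{2} + 2 \right)} + 126684 w^{4} \log{\left(9 w^{2} + 18 w + 11 \right)} + 195372 w^{4} \log{\left(6 \right)} + 372762 w^{4} - 317412 w^{3} \log{\left(9 w^{2} + 2 \right)} + 104058 w^{3} \log{\left(9 w^{2} + 18 w + 11 \right)} + 213354 w^{3} \log{\left(6 \right)} + 600534 w^{3} - 170784 w^{2} \log{\left(9 w^{2} + 2 \right)} + 51390 w^{2} \log{\left(9 w^{2} + 18 w + 11 \right)} + 119394 w^{2} \log{\left(6 \right)} + 466776 w^{2} - 62208 w \log{\left(9 w^{2} + 2 \right)} + 18900 w \log{\left(9 w^{2} + 18 w + 11 \right)} + 43308 w \log{\left(6 \right)} + 130860 w - 22528 \log{\left(9 w^{2} + 2 \right)} + 5500 \log{\left(9 w^{2} + 18 w + 11 \right)} - 12000 + 17028 \log{\left(6 \right)}}{59049 w^{10} + 885735 w^{9} + 5734314 w^{8} + 20990826 w^{7} + 47839167 w^{6} + 70563069 w^{5} + 68205078 w^{4} + 43554618 w^{3} + 19193040 w^{2} + 6422400 w + 1408000} != 0.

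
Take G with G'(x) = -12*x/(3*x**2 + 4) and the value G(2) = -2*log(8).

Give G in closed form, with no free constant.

G(x) = -2*log(3*x**2/2 + 2)

G'(x) matches the chain-rule pattern g'(h)*h' with inner function h(x) = 3*x**2/2 + 2; substituting u = h(x) collapses the integral.
A general antiderivative is -2*log(3*x**2/2 + 2) + C.
The condition gives C = -2*log(8) - (-2*log(8)) = 0.
So G(x) = -2*log(3*x**2/2 + 2).
Check: d/dx[-2*log(3*x**2/2 + 2)] = -12*x/(3*x**2 + 4) = G'(x).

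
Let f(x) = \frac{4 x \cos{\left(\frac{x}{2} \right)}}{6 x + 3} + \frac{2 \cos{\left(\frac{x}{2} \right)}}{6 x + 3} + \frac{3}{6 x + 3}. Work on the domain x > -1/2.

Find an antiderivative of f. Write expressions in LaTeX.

The integrand splits into summands that can be handled one at a time.
Check: d/dx[\frac{3 \log{\left(4 x + 2 \right)} + 8 \sin{\left(\frac{x}{2} \right)}}{6}] = \frac{4 x \cos{\left(\frac{x}{2} \right)} + 2 \cos{\left(\frac{x}{2} \right)} + 3}{6 x + 3}, which equals f(x).

An antiderivative is F(x) = \frac{3 \log{\left(4 x + 2 \right)} + 8 \sin{\left(\frac{x}{2} \right)}}{6}.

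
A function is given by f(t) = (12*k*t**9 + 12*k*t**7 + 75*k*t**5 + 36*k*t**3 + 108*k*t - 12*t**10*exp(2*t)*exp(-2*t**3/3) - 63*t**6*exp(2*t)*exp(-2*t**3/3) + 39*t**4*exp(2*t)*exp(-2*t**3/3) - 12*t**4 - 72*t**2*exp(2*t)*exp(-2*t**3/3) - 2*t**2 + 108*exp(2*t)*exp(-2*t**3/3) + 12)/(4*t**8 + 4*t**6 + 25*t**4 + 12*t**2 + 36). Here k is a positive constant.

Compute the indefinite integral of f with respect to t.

F(t) = 3*k*t**2/2 + t/(t**4 + t**2/2 + 3) + 3*exp(-2*t**3/3 + 2*t)/2 + C

A candidate is checked by its d/dt: the result must match f(t).
Check: d/dt[3*k*t**2/2 + t/(t**4 + t**2/2 + 3) + 3*exp(-2*t**3/3 + 2*t)/2] = (12*k*t**9 + 12*k*t**7 + 75*k*t**5 + 36*k*t**3 + 108*k*t - 12*t**10*exp(2*t)*exp(-2*t**3/3) - 63*t**6*exp(2*t)*exp(-2*t**3/3) + 39*t**4*exp(2*t)*exp(-2*t**3/3) - 12*t**4 - 72*t**2*exp(2*t)*exp(-2*t**3/3) - 2*t**2 + 108*exp(2*t)*exp(-2*t**3/3) + 12)/(4*t**8 + 4*t**6 + 25*t**4 + 12*t**2 + 36) = f(t).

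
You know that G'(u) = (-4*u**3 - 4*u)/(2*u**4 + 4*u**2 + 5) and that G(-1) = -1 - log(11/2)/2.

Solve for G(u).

G(u) = -(log(u**4 + 2*u**2 + 5/2) + 2)/2

G'(u) matches the chain-rule pattern g'(h)*h' with inner function h(u) = u**4 + 2*u**2 + 5/2; substituting w = h(u) collapses the integral.
A general antiderivative is -log(u**4 + 2*u**2 + 5/2)/2 + C.
The condition gives C = -1 - log(11/2)/2 - (-log(11/2)/2) = -1.
So G(u) = -(log(u**4 + 2*u**2 + 5/2) + 2)/2.
Check: d/du[-(log(u**4 + 2*u**2 + 5/2) + 2)/2] = (-4*u**3 - 4*u)/(2*u**4 + 4*u**2 + 5) = G'(u).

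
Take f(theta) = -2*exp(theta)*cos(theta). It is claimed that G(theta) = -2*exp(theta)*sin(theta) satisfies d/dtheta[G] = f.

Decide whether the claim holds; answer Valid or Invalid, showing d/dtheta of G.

d/dtheta[G] = -2*exp(theta)*sin(theta) - 2*exp(theta)*cos(theta)
d/dtheta[G] - f(theta) = -2*exp(theta)*sin(theta) != 0.

Invalid: d/dtheta[G] - f = -2*exp(theta)*sin(theta), which is not 0.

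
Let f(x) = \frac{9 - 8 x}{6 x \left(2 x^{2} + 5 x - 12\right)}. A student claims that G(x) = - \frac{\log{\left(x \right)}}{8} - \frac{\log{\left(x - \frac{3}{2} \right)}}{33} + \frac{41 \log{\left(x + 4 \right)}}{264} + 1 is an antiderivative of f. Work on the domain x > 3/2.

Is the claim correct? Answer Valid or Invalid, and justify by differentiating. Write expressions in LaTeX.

Valid - differentiating G returns exactly f.

d/dx[G] = \frac{9 - 8 x}{12 x^{3} + 30 x^{2} - 72 x}
This equals f(x) exactly, so the claim holds.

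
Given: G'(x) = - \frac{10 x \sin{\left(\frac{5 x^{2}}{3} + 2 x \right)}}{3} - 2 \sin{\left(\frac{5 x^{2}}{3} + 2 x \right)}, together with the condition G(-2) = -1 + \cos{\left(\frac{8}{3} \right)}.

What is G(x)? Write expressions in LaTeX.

The substitution u = \frac{5 x^{2}}{3} + 2 x works: G'(x) is exactly (dG/du)*(du/dx) for that inner function.
A general antiderivative is \cos{\left(\frac{5 x^{2}}{3} + 2 x \right)} + C.
The condition gives C = -1 + \cos{\left(\frac{8}{3} \right)} - (\cos{\left(\frac{8}{3} \right)}) = -1.
So G(x) = \cos{\left(\frac{5 x^{2}}{3} + 2 x \right)} - 1.
Check: d/dx[\cos{\left(\frac{5 x^{2}}{3} + 2 x \right)} - 1] = - \frac{10 x \sin{\left(\frac{5 x^{2}}{3} + 2 x \right)}}{3} - 2 \sin{\left(\frac{5 x^{2}}{3} + 2 x \right)} = G'(x).

G(x) = \cos{\left(\frac{5 x^{2}}{3} + 2 x \right)} - 1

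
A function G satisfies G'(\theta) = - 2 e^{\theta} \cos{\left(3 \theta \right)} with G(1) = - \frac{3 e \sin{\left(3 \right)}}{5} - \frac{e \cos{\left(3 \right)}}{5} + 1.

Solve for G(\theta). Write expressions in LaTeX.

G(\theta) = \frac{- 3 e^{\theta} \sin{\left(3 \theta \right)} - e^{\theta} \cos{\left(3 \theta \right)} + 5}{5}

Any candidate G(\theta) must reproduce the stated G'(\theta) exactly.
A general antiderivative is - \frac{3 e^{\theta} \sin{\left(3 \theta \right)}}{5} - \frac{e^{\theta} \cos{\left(3 \theta \right)}}{5} + C.
The condition gives C = - \frac{3 e \sin{\left(3 \right)}}{5} - \frac{e \cos{\left(3 \right)}}{5} + 1 - (- \frac{3 e \sin{\left(3 \right)}}{5} - \frac{e \cos{\left(3 \right)}}{5}) = 1.
So G(\theta) = \frac{- 3 e^{\theta} \sin{\left(3 \theta \right)} - e^{\theta} \cos{\left(3 \theta \right)} + 5}{5}.
Check: d/d\theta[\frac{- 3 e^{\theta} \sin{\left(3 \theta \right)} - e^{\theta} \cos{\left(3 \theta \right)} + 5}{5}] = - 2 e^{\theta} \cos{\left(3 \theta \right)} = G'(\theta).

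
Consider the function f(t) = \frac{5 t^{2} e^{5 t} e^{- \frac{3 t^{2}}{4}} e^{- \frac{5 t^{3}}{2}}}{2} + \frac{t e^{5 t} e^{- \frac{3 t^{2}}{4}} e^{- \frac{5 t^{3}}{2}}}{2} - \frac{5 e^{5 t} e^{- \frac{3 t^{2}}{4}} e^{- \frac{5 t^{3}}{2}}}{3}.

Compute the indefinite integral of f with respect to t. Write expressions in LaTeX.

f matches the chain-rule pattern g'(h)*h' with inner function h(t) = - \frac{5 t^{3}}{2} - \frac{3 t^{2}}{4} + 5 t; substituting u = h(t) collapses the integral.
Check: d/dt[- \frac{e^{5 t} e^{- \frac{3 t^{2}}{4}} e^{- \frac{5 t^{3}}{2}}}{3}] = \frac{\left(15 t^{2} e^{5 t} + 3 t e^{5 t} - 10 e^{5 t}\right) e^{- \frac{3 t^{2}}{4}} e^{- \frac{5 t^{3}}{2}}}{6}, which equals f(t).

F(t) = - \frac{e^{5 t} e^{- \frac{3 t^{2}}{4}} e^{- \frac{5 t^{3}}{2}}}{3} + C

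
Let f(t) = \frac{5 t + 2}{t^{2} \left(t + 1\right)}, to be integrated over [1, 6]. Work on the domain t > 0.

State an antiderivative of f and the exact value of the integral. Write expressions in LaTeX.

The denominator factors as t^{2} \left(t + 1\right); partial fractions split f into directly integrable pieces: - \frac{3}{t + 1} + \frac{3}{t} + \frac{2}{t^{2}}.
F(t) = - \frac{- 3 t \log{\left(t \right)} + 3 t \log{\left(t + 1 \right)} + 2}{t} is an antiderivative of f.
Check: d/dt[- \frac{- 3 t \log{\left(t \right)} + 3 t \log{\left(t + 1 \right)} + 2}{t}] = \frac{5 t + 2}{t^{3} + t^{2}}, which equals f(t).
F(6) = - 3 \log{\left(7 \right)} - \frac{1}{3} + 3 \log{\left(6 \right)}; F(1) = - 3 \log{\left(2 \right)} - 2.
Integral = F(6) - F(1) = - 3 \log{\left(7 \right)} + \frac{5}{3} + 3 \log{\left(2 \right)} + 3 \log{\left(6 \right)}.

Antiderivative: F(t) = - \frac{- 3 t \log{\left(t \right)} + 3 t \log{\left(t + 1 \right)} + 2}{t}; value = - 3 \log{\left(7 \right)} + \frac{5}{3} + 3 \log{\left(2 \right)} + 3 \log{\left(6 \right)}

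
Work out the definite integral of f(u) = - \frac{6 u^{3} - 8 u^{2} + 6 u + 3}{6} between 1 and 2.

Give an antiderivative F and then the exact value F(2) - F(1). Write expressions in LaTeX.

Antiderivative: F(u) = - \frac{u^{4}}{4} + \frac{4 u^{3}}{9} - \frac{u^{2}}{2} - \frac{u}{2}; value = - \frac{95}{36}

Differentiate the proposed F(u) back; it has to land on f(u) exactly.
F(u) = - \frac{u^{4}}{4} + \frac{4 u^{3}}{9} - \frac{u^{2}}{2} - \frac{u}{2} is an antiderivative of f.
Check: d/du[- \frac{u^{4}}{4} + \frac{4 u^{3}}{9} - \frac{u^{2}}{2} - \frac{u}{2}] = - u^{3} + \frac{4 u^{2}}{3} - u - \frac{1}{2}, which equals f(u).
F(2) = - \frac{31}{9}; F(1) = - \frac{29}{36}.
Integral = F(2) - F(1) = - \frac{95}{36}.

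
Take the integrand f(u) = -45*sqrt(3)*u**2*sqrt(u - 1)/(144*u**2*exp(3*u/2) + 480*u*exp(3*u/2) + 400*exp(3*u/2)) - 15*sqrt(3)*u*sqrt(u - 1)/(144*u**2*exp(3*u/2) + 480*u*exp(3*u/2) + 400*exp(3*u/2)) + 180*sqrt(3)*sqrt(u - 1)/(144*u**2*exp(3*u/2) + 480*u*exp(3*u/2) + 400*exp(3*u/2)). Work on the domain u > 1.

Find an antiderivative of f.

Integrate term by term and add the pieces.
Check: d/du[15*u*sqrt(3*u - 3)/(72*u*exp(3*u/2) + 120*exp(3*u/2)) - 15*sqrt(3*u - 3)/(72*u*exp(3*u/2) + 120*exp(3*u/2))] = (-45*sqrt(3)*u**3 + 30*sqrt(3)*u**2 + 195*sqrt(3)*u - 180*sqrt(3))/(144*u**2*sqrt(u - 1)*exp(3*u/2) + 480*u*sqrt(u - 1)*exp(3*u/2) + 400*sqrt(u - 1)*exp(3*u/2)), which equals f(u).

An antiderivative is F(u) = 15*u*sqrt(3*u - 3)/(72*u*exp(3*u/2) + 120*exp(3*u/2)) - 15*sqrt(3*u - 3)/(72*u*exp(3*u/2) + 120*exp(3*u/2)).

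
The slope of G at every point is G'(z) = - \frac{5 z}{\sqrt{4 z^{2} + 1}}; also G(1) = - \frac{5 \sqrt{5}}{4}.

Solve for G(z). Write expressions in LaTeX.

G(z) = - \frac{5 \sqrt{4 z^{2} + 1}}{4}

G'(z) matches the chain-rule pattern g'(h)*h' with inner function h(z) = 4 z^{2} + 1; substituting u = h(z) collapses the integral.
A general antiderivative is - \frac{5 \sqrt{4 z^{2} + 1}}{4} + C.
The condition gives C = - \frac{5 \sqrt{5}}{4} - (- \frac{5 \sqrt{5}}{4}) = 0.
So G(z) = - \frac{5 \sqrt{4 z^{2} + 1}}{4}.
Check: d/dz[- \frac{5 \sqrt{4 z^{2} + 1}}{4}] = - \frac{5 z}{\sqrt{4 z^{2} + 1}} = G'(z).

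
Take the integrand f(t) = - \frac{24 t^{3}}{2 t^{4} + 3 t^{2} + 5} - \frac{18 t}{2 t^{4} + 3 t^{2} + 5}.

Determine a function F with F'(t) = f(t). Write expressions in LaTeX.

f matches the chain-rule pattern g'(h)*h' with inner function h(t) = t^{4} + \frac{3 t^{2}}{2} + \frac{5}{2}; substituting u = h(t) collapses the integral.
Check: d/dt[- 3 \log{\left(t^{4} + \frac{3 t^{2}}{2} + \frac{5}{2} \right)}] = \frac{- 24 t^{3} - 18 t}{2 t^{4} + 3 t^{2} + 5}, which equals f(t).

An antiderivative is F(t) = - 3 \log{\left(t^{4} + \frac{3 t^{2}}{2} + \frac{5}{2} \right)}.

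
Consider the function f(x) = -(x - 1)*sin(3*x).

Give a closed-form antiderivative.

For F(x) to be correct the identity F'(x) - f(x) = 0 must hold.
Check: d/dx[(3*x*cos(3*x) - sin(3*x) - 3*cos(3*x))/9] = -x*sin(3*x) + sin(3*x), which equals f(x).

An antiderivative is F(x) = (3*x*cos(3*x) - sin(3*x) - 3*cos(3*x))/9.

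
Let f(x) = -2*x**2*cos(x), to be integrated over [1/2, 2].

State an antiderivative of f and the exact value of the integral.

Check any antiderivative F(x) by computing F'(x) and comparing it with f(x).
F(x) = -2*x**2*sin(x) - 4*x*cos(x) + 4*sin(x) is an antiderivative of f.
Check: d/dx[-2*x**2*sin(x) - 4*x*cos(x) + 4*sin(x)] = -2*x**2*cos(x) = f(x).
F(2) = -4*sin(2) - 8*cos(2); F(1/2) = -2*cos(1/2) + 7*sin(1/2)/2.
Integral = F(2) - F(1/2) = -4*sin(2) - 7*sin(1/2)/2 + 2*cos(1/2) - 8*cos(2).

Antiderivative: F(x) = -2*x**2*sin(x) - 4*x*cos(x) + 4*sin(x); value = -4*sin(2) - 7*sin(1/2)/2 + 2*cos(1/2) - 8*cos(2)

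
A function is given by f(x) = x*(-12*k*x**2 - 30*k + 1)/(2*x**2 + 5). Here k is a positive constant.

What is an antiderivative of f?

A candidate is checked by its d/dx: the result must match f(x).
Check: d/dx[-3*k*x**2 + log(2*x**2 + 5)/4] = (-12*k*x**3 - 30*k*x + x)/(2*x**2 + 5), which equals f(x).

An antiderivative is F(x) = -3*k*x**2 + log(2*x**2 + 5)/4.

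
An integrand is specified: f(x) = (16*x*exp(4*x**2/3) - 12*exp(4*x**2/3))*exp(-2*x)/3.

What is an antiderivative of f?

The substitution u = 4*x**2/3 - 2*x works: f is exactly (dF/du)*(du/dx) for that inner function.
Check: d/dx[2*exp(-2*x)*exp(4*x**2/3)] = (16*x*exp(4*x**2/3) - 12*exp(4*x**2/3))*exp(-2*x)/3 = f(x).

An antiderivative is F(x) = 2*exp(-2*x)*exp(4*x**2/3).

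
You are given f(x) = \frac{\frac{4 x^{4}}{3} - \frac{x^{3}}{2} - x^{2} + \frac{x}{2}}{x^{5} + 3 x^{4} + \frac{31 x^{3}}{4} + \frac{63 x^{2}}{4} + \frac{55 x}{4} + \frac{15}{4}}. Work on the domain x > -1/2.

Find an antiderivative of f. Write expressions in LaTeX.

An antiderivative is F(x) = - \frac{17 \log{\left(x + \frac{1}{2} \right)} + 28 \log{\left(x + 1 \right)} - 189 \log{\left(x + \frac{3}{2} \right)} - 12 \log{\left(x^{2} + 5 \right)} + 64 \sqrt{5} \operatorname{atan}{\left(\frac{\sqrt{5} x}{5} \right)}}{126}.

The denominator factors as 3 \left(x + 1\right) \left(2 x + 1\right) \left(2 x + 3\right) \left(x^{2} + 5\right); partial fractions split f into directly integrable pieces: \frac{4 \left(3 x - 40\right)}{63 \left(x^{2} + 5\right)} + \frac{3}{2 x + 3} - \frac{17}{63 \left(2 x + 1\right)} - \frac{2}{9 \left(x + 1\right)}.
Check: d/dx[- \frac{17 \log{\left(x + \frac{1}{2} \right)} + 28 \log{\left(x + 1 \right)} - 189 \log{\left(x + \frac{3}{2} \right)} - 12 \log{\left(x^{2} + 5 \right)} + 64 \sqrt{5} \operatorname{atan}{\left(\frac{\sqrt{5} x}{5} \right)}}{126}] = \frac{16 x^{4} - 6 x^{3} - 12 x^{2} + 6 x}{12 x^{5} + 36 x^{4} + 93 x^{3} + 189 x^{2} + 165 x + 45}, which equals f(x).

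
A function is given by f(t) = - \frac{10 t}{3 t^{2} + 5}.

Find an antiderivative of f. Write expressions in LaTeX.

The substitution u = t^{2} + \frac{5}{3} works: f is exactly (dF/du)*(du/dt) for that inner function.
Check: d/dt[- \frac{5 \log{\left(t^{2} + \frac{5}{3} \right)}}{3}] = - \frac{10 t}{3 t^{2} + 5} = f(t).

An antiderivative is F(t) = - \frac{5 \log{\left(t^{2} + \frac{5}{3} \right)}}{3}.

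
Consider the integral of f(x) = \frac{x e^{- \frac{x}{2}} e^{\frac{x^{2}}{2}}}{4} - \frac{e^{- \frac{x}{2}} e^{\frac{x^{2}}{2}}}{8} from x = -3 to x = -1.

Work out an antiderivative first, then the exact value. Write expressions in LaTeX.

The substitution u = \frac{x^{2}}{2} - \frac{x}{2} works: f is exactly (dF/du)*(du/dx) for that inner function.
F(x) = \frac{e^{- \frac{x}{2}} e^{\frac{x^{2}}{2}}}{4} is an antiderivative of f.
Check: d/dx[\frac{e^{- \frac{x}{2}} e^{\frac{x^{2}}{2}}}{4}] = \frac{\left(2 x e^{\frac{x^{2}}{2}} - e^{\frac{x^{2}}{2}}\right) e^{- \frac{x}{2}}}{8}, which equals f(x).
F(-1) = \frac{e}{4}; F(-3) = \frac{e^{6}}{4}.
Integral = F(-1) - F(-3) = - \frac{e^{6}}{4} + \frac{e}{4}.

Antiderivative: F(x) = \frac{e^{- \frac{x}{2}} e^{\frac{x^{2}}{2}}}{4}; value = - \frac{e^{6}}{4} + \frac{e}{4}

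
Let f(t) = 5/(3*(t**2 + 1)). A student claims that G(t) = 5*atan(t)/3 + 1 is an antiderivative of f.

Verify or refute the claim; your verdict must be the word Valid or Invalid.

d/dt[G] = 5/(3*t**2 + 3)
This equals f(t) exactly, so the claim holds.

Valid. The derivative of G reproduces f.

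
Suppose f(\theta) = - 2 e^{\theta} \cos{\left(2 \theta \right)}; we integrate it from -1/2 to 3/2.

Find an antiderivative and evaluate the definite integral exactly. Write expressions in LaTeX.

Antiderivative: F(\theta) = - \frac{4 e^{\theta} \sin{\left(2 \theta \right)}}{5} - \frac{2 e^{\theta} \cos{\left(2 \theta \right)}}{5}; value = - \frac{4 e^{\frac{3}{2}} \sin{\left(3 \right)}}{5} - \frac{4 \sin{\left(1 \right)}}{5 e^{\frac{1}{2}}} + \frac{2 \cos{\left(1 \right)}}{5 e^{\frac{1}{2}}} - \frac{2 e^{\frac{3}{2}} \cos{\left(3 \right)}}{5}

Check any antiderivative F(\theta) by computing F'(\theta) and comparing it with f(\theta).
F(\theta) = - \frac{4 e^{\theta} \sin{\left(2 \theta \right)}}{5} - \frac{2 e^{\theta} \cos{\left(2 \theta \right)}}{5} is an antiderivative of f.
Check: d/d\theta[- \frac{4 e^{\theta} \sin{\left(2 \theta \right)}}{5} - \frac{2 e^{\theta} \cos{\left(2 \theta \right)}}{5}] = - 2 e^{\theta} \cos{\left(2 \theta \right)} = f(\theta).
F(3/2) = - \frac{4 e^{\frac{3}{2}} \sin{\left(3 \right)}}{5} - \frac{2 e^{\frac{3}{2}} \cos{\left(3 \right)}}{5}; F(-1/2) = - \frac{2 \cos{\left(1 \right)}}{5 e^{\frac{1}{2}}} + \frac{4 \sin{\left(1 \right)}}{5 e^{\frac{1}{2}}}.
Integral = F(3/2) - F(-1/2) = - \frac{4 e^{\frac{3}{2}} \sin{\left(3 \right)}}{5} - \frac{4 \sin{\left(1 \right)}}{5 e^{\frac{1}{2}}} + \frac{2 \cos{\left(1 \right)}}{5 e^{\frac{1}{2}}} - \frac{2 e^{\frac{3}{2}} \cos{\left(3 \right)}}{5}.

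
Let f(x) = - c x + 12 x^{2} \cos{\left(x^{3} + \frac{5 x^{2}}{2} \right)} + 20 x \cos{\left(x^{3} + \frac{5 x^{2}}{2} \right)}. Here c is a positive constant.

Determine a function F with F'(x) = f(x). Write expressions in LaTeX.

An antiderivative is F(x) = - \frac{c x^{2}}{2} + 4 \sin{\left(x^{3} + \frac{5 x^{2}}{2} \right)}.

The integrand splits into summands that can be handled one at a time.
Check: d/dx[- \frac{c x^{2}}{2} + 4 \sin{\left(x^{3} + \frac{5 x^{2}}{2} \right)}] = - c x + 12 x^{2} \cos{\left(x^{3} + \frac{5 x^{2}}{2} \right)} + 20 x \cos{\left(x^{3} + \frac{5 x^{2}}{2} \right)} = f(x).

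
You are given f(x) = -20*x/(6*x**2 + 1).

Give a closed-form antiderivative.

An antiderivative is F(x) = -5*log(2*x**2 + 1/3)/3.

The substitution u = 2*x**2 + 1/3 works: f is exactly (dF/du)*(du/dx) for that inner function.
Check: d/dx[-5*log(2*x**2 + 1/3)/3] = -20*x/(6*x**2 + 1) = f(x).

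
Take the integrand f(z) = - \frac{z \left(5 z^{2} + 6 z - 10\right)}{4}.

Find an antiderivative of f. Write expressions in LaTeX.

An antiderivative is F(z) = - \frac{5 z^{4}}{16} - \frac{z^{3}}{2} + \frac{5 z^{2}}{4}.

Any candidate F(z) must reproduce f(z) exactly when differentiated.
Check: d/dz[- \frac{5 z^{4}}{16} - \frac{z^{3}}{2} + \frac{5 z^{2}}{4}] = - \frac{5 z^{3}}{4} - \frac{3 z^{2}}{2} + \frac{5 z}{2}, which equals f(z).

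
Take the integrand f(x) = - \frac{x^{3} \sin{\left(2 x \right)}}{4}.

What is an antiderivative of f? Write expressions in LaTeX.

An antiderivative is F(x) = \frac{x^{3} \cos{\left(2 x \right)}}{8} - \frac{3 x^{2} \sin{\left(2 x \right)}}{16} - \frac{3 x \cos{\left(2 x \right)}}{16} + \frac{3 \sin{\left(2 x \right)}}{32}.

Since d/dx undoes antidifferentiation here, F'(x) = f(x) is required of F(x).
Check: d/dx[\frac{x^{3} \cos{\left(2 x \right)}}{8} - \frac{3 x^{2} \sin{\left(2 x \right)}}{16} - \frac{3 x \cos{\left(2 x \right)}}{16} + \frac{3 \sin{\left(2 x \right)}}{32}] = - \frac{x^{3} \sin{\left(2 x \right)}}{4} = f(x).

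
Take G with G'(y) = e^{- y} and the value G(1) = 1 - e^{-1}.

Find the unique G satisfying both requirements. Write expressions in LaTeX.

The proposed G(y) is checked by its d/dy: the result must match the given G'(y).
A general antiderivative is - e^{- y} + C.
The condition gives C = 1 - e^{-1} - (- \frac{1}{e}) = 1.
So G(y) = \left(e^{y} - 1\right) e^{- y}.
Check: d/dy[\left(e^{y} - 1\right) e^{- y}] = e^{- y} = G'(y).

G(y) = \left(e^{y} - 1\right) e^{- y}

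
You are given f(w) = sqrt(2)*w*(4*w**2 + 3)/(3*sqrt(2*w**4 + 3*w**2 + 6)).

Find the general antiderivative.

f matches the chain-rule pattern g'(h)*h' with inner function h(w) = w**4 + 3*w**2/2 + 3; substituting u = h(w) collapses the integral.
Check: d/dw[2*sqrt(w**4 + 3*w**2/2 + 3)/3] = (4*sqrt(2)*w**3 + 3*sqrt(2)*w)/(3*sqrt(2*w**4 + 3*w**2 + 6)), which equals f(w).

F(w) = 2*sqrt(w**4 + 3*w**2/2 + 3)/3 + C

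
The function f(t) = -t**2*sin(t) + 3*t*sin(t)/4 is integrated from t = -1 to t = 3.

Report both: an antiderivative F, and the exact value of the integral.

The integrand splits into summands that can be handled one at a time.
F(t) = t**2*cos(t) - 2*t*sin(t) - 3*t*cos(t)/4 + 3*sin(t)/4 - 2*cos(t) is an antiderivative of f.
Check: d/dt[t**2*cos(t) - 2*t*sin(t) - 3*t*cos(t)/4 + 3*sin(t)/4 - 2*cos(t)] = -t**2*sin(t) + 3*t*sin(t)/4 = f(t).
F(3) = 19*cos(3)/4 - 21*sin(3)/4; F(-1) = -11*sin(1)/4 - cos(1)/4.
Integral = F(3) - F(-1) = 19*cos(3)/4 - 21*sin(3)/4 + cos(1)/4 + 11*sin(1)/4.

Antiderivative: F(t) = t**2*cos(t) - 2*t*sin(t) - 3*t*cos(t)/4 + 3*sin(t)/4 - 2*cos(t); value = 19*cos(3)/4 - 21*sin(3)/4 + cos(1)/4 + 11*sin(1)/4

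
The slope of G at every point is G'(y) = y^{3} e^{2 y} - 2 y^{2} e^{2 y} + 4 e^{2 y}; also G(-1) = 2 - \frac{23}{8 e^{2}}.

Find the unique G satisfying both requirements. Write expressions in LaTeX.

G(y) = \frac{y^{3} e^{2 y}}{2} - \frac{7 y^{2} e^{2 y}}{4} + \frac{7 y e^{2 y}}{4} + \frac{9 e^{2 y}}{8} + 2

Recognize the product-rule pattern: G'(y) = u'v + uv' with u = \frac{y^{3}}{2} - \frac{7 y^{2}}{4} + \frac{7 y}{4} + \frac{9}{8}, v = e^{2 y}, so integration by parts undoes it.
A general antiderivative is \frac{\left(4 y^{3} - 14 y^{2} + 14 y + 9\right) e^{2 y}}{8} + C.
The condition gives C = 2 - \frac{23}{8 e^{2}} - (- \frac{23}{8 e^{2}}) = 2.
So G(y) = \frac{y^{3} e^{2 y}}{2} - \frac{7 y^{2} e^{2 y}}{4} + \frac{7 y e^{2 y}}{4} + \frac{9 e^{2 y}}{8} + 2.
Check: d/dy[\frac{y^{3} e^{2 y}}{2} - \frac{7 y^{2} e^{2 y}}{4} + \frac{7 y e^{2 y}}{4} + \frac{9 e^{2 y}}{8} + 2] = y^{3} e^{2 y} - 2 y^{2} e^{2 y} + 4 e^{2 y} = G'(y).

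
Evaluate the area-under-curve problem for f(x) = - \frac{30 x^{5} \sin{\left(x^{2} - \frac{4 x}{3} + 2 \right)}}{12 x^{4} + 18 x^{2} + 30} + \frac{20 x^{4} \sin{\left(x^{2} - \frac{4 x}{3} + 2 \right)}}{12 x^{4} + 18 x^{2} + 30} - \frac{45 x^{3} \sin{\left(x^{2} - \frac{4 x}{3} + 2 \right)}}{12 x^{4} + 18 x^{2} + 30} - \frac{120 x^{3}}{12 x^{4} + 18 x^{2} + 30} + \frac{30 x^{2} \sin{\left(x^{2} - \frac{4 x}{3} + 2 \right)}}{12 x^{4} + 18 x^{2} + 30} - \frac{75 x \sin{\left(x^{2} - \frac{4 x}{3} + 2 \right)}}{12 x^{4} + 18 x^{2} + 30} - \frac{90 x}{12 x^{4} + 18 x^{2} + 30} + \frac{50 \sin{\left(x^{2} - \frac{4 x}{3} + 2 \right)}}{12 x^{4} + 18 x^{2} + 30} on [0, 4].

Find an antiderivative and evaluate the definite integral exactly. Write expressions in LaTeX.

Antiderivative: F(x) = - \frac{5 \log{\left(x^{4} + \frac{3 x^{2}}{2} + \frac{5}{2} \right)}}{2} + \frac{5 \cos{\left(x^{2} - \frac{4 x}{3} + 2 \right)}}{4}; value = - \frac{5 \log{\left(\frac{565}{2} \right)}}{2} - \frac{5 \cos{\left(2 \right)}}{4} + \frac{5 \cos{\left(\frac{38}{3} \right)}}{4} + \frac{5 \log{\left(\frac{5}{2} \right)}}{2}

The integrand splits into summands that can be handled one at a time.
F(x) = - \frac{5 \log{\left(x^{4} + \frac{3 x^{2}}{2} + \frac{5}{2} \right)}}{2} + \frac{5 \cos{\left(x^{2} - \frac{4 x}{3} + 2 \right)}}{4} is an antiderivative of f.
Check: d/dx[- \frac{5 \log{\left(x^{4} + \frac{3 x^{2}}{2} + \frac{5}{2} \right)}}{2} + \frac{5 \cos{\left(x^{2} - \frac{4 x}{3} + 2 \right)}}{4}] = \frac{- 30 x^{5} \sin{\left(x^{2} - \frac{4 x}{3} + 2 \right)} + 20 x^{4} \sin{\left(x^{2} - \frac{4 x}{3} + 2 \right)} - 45 x^{3} \sin{\left(x^{2} - \frac{4 x}{3} + 2 \right)} - 120 x^{3} + 30 x^{2} \sin{\left(x^{2} - \frac{4 x}{3} + 2 \right)} - 75 x \sin{\left(x^{2} - \frac{4 x}{3} + 2 \right)} - 90 x + 50 \sin{\left(x^{2} - \frac{4 x}{3} + 2 \right)}}{12 x^{4} + 18 x^{2} + 30}, which equals f(x).
F(4) = - \frac{5 \log{\left(\frac{565}{2} \right)}}{2} + \frac{5 \cos{\left(\frac{38}{3} \right)}}{4}; F(0) = - \frac{5 \log{\left(\frac{5}{2} \right)}}{2} + \frac{5 \cos{\left(2 \right)}}{4}.
Integral = F(4) - F(0) = - \frac{5 \log{\left(\frac{565}{2} \right)}}{2} - \frac{5 \cos{\left(2 \right)}}{4} + \frac{5 \cos{\left(\frac{38}{3} \right)}}{4} + \frac{5 \log{\left(\frac{5}{2} \right)}}{2}.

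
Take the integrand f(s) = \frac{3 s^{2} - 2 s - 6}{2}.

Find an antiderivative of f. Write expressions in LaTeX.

An antiderivative is F(s) = \frac{s \left(s^{2} - s - 6\right)}{2}.

Since d/ds undoes antidifferentiation here, F'(s) = f(s) is required of F(s).
Check: d/ds[\frac{s \left(s^{2} - s - 6\right)}{2}] = \frac{3 s^{2}}{2} - s - 3, which equals f(s).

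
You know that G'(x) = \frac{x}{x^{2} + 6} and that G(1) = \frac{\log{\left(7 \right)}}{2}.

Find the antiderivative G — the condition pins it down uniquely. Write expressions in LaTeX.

G'(x) matches the chain-rule pattern g'(h)*h' with inner function h(x) = x^{2} + 6; substituting u = h(x) collapses the integral.
A general antiderivative is \frac{\log{\left(x^{2} + 6 \right)}}{2} + C.
The condition gives C = \frac{\log{\left(7 \right)}}{2} - (\frac{\log{\left(7 \right)}}{2}) = 0.
So G(x) = \frac{\log{\left(x^{2} + 6 \right)}}{2}.
Check: d/dx[\frac{\log{\left(x^{2} + 6 \right)}}{2}] = \frac{x}{x^{2} + 6} = G'(x).

G(x) = \frac{\log{\left(x^{2} + 6 \right)}}{2}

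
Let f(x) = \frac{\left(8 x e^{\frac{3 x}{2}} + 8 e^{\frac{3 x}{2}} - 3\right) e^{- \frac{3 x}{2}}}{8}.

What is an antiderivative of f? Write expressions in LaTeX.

For F(x) to be correct the identity F'(x) - f(x) = 0 must hold.
Check: d/dx[\frac{x^{2}}{2} + x + \frac{e^{- \frac{3 x}{2}}}{4}] = \frac{\left(8 x e^{\frac{3 x}{2}} + 8 e^{\frac{3 x}{2}} - 3\right) e^{- \frac{3 x}{2}}}{8} = f(x).

An antiderivative is F(x) = \frac{x^{2}}{2} + x + \frac{e^{- \frac{3 x}{2}}}{4}.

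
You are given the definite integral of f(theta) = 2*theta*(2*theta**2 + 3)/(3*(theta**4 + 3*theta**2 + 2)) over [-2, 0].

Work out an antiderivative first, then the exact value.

Antiderivative: F(theta) = log(theta**4/3 + theta**2 + 2/3)/3; value = -log(20)/3 + log(4/3)/3

f matches the chain-rule pattern g'(h)*h' with inner function h(theta) = 2*theta**4/3 + 2*theta**2 + 4/3; substituting u = h(theta) collapses the integral.
F(theta) = log(theta**4/3 + theta**2 + 2/3)/3 is an antiderivative of f.
Check: d/dtheta[log(theta**4/3 + theta**2 + 2/3)/3] = (4*theta**3 + 6*theta)/(3*theta**4 + 9*theta**2 + 6), which equals f(theta).
F(0) = log(2/3)/3; F(-2) = log(10)/3.
Integral = F(0) - F(-2) = -log(20)/3 + log(4/3)/3.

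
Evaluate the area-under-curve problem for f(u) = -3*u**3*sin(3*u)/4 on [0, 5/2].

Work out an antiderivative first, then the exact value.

Antiderivative: F(u) = (9*u**3*cos(3*u) - 9*u**2*sin(3*u) - 6*u*cos(3*u) + 2*sin(3*u))/36; value = -217*sin(15/2)/144 + 335*cos(15/2)/96

Any candidate F(u) must reproduce f(u) exactly when differentiated.
F(u) = (9*u**3*cos(3*u) - 9*u**2*sin(3*u) - 6*u*cos(3*u) + 2*sin(3*u))/36 is an antiderivative of f.
Check: d/du[(9*u**3*cos(3*u) - 9*u**2*sin(3*u) - 6*u*cos(3*u) + 2*sin(3*u))/36] = -3*u**3*sin(3*u)/4 = f(u).
F(5/2) = -217*sin(15/2)/144 + 335*cos(15/2)/96; F(0) = 0.
Integral = F(5/2) - F(0) = -217*sin(15/2)/144 + 335*cos(15/2)/96.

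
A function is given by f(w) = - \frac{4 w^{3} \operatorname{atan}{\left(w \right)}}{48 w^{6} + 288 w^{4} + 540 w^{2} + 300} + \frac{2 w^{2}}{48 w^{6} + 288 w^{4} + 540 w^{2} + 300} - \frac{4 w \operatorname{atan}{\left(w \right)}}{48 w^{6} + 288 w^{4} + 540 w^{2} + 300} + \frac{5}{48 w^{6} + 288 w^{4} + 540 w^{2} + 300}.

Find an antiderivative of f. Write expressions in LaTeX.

Recognize the product-rule pattern: f = u'v + uv' with u = \frac{1}{12 \left(2 w^{2} + 5\right)}, v = \operatorname{atan}{\left(w \right)}, so integration by parts undoes it.
Check: d/dw[\frac{\operatorname{atan}{\left(w \right)}}{12 \left(2 w^{2} + 5\right)}] = \frac{- 4 w^{3} \operatorname{atan}{\left(w \right)} + 2 w^{2} - 4 w \operatorname{atan}{\left(w \right)} + 5}{48 w^{6} + 288 w^{4} + 540 w^{2} + 300}, which equals f(w).

An antiderivative is F(w) = \frac{\operatorname{atan}{\left(w \right)}}{12 \left(2 w^{2} + 5\right)}.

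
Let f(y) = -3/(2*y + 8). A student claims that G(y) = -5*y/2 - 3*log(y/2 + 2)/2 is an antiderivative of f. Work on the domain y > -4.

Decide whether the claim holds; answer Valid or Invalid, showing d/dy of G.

d/dy[G] = (-5*y - 23)/(2*y + 8)
d/dy[G] - f(y) = -5/2 != 0.

Invalid: d/dy[G] - f = -5/2, which is not 0.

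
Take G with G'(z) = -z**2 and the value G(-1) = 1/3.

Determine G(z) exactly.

G(z) = -z**3/3

Since d/dz undoes antidifferentiation here, G(z) must give back the stated G'(z).
A general antiderivative is -z**3/3 + C.
The condition gives C = 1/3 - (1/3) = 0.
So G(z) = -z**3/3.
Check: d/dz[-z**3/3] = -z**2 = G'(z).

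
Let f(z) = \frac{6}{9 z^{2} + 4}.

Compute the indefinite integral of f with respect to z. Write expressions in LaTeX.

Since d/dz undoes antidifferentiation here, F'(z) = f(z) is required of F(z).
Check: d/dz[\operatorname{atan}{\left(\frac{3 z}{2} \right)}] = \frac{6}{9 z^{2} + 4} = f(z).

F(z) = \operatorname{atan}{\left(\frac{3 z}{2} \right)} + C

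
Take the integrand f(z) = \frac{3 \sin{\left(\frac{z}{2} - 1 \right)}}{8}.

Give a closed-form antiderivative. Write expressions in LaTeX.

Check any antiderivative F(z) by computing F'(z) and comparing it with f(z).
Check: d/dz[- \frac{3 \cos{\left(\frac{z}{2} - 1 \right)}}{4}] = \frac{3 \sin{\left(\frac{z}{2} - 1 \right)}}{8} = f(z).

An antiderivative is F(z) = - \frac{3 \cos{\left(\frac{z}{2} - 1 \right)}}{4}.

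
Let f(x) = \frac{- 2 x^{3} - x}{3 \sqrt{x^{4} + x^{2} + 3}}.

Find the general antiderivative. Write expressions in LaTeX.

The substitution u = x^{4} + x^{2} + 3 works: f is exactly (dF/du)*(du/dx) for that inner function.
Check: d/dx[- \frac{\sqrt{x^{4} + x^{2} + 3}}{3}] = \frac{- 2 x^{3} - x}{3 \sqrt{x^{4} + x^{2} + 3}} = f(x).

F(x) = - \frac{\sqrt{x^{4} + x^{2} + 3}}{3} + C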